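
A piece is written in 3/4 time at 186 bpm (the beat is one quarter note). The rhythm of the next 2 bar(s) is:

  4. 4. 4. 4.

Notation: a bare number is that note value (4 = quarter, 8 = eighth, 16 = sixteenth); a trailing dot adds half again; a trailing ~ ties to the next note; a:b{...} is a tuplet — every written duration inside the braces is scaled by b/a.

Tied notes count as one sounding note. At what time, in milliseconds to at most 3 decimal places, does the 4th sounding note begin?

1. 0.0ms @ 0 + 483.871ms (3/2)
2. 483.871ms @ 3/2 + 483.871ms (3/2)
3. 967.742ms @ 3 + 483.871ms (3/2)
4. 1451.613ms @ 9/2 + 483.871ms (3/2)

note 4 onset = 9/2b = 1451.613ms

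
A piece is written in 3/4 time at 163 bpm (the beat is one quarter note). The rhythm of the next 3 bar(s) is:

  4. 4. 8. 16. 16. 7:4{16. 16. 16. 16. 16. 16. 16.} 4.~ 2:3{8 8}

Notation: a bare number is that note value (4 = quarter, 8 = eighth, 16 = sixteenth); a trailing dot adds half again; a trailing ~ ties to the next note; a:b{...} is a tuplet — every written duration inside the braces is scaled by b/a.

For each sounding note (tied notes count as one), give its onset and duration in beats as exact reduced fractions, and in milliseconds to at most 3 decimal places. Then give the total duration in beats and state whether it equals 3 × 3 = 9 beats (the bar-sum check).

1) 0.0ms=0b +552.147ms=3/2b
2) 552.147ms=3/2b +552.147ms=3/2b
3) 1104.294ms=3b +276.074ms=3/4b
4) 1380.368ms=15/4b +138.037ms=3/8b
5) 1518.405ms=33/8b +138.037ms=3/8b
6) 1656.442ms=9/2b +78.878ms=3/14b
7) 1735.32ms=33/7b +78.878ms=3/14b
8) 1814.198ms=69/14b +78.878ms=3/14b
9) 1893.076ms=36/7b +78.878ms=3/14b
10) 1971.954ms=75/14b +78.878ms=3/14b
11) 2050.833ms=39/7b +78.878ms=3/14b
12) 2129.711ms=81/14b +78.878ms=3/14b
13) 2208.589ms=6b +828.221ms=9/4b
14) 3036.81ms=33/4b +276.074ms=3/4b
Σ=9b of 9 (163bpm 3/4) — PASS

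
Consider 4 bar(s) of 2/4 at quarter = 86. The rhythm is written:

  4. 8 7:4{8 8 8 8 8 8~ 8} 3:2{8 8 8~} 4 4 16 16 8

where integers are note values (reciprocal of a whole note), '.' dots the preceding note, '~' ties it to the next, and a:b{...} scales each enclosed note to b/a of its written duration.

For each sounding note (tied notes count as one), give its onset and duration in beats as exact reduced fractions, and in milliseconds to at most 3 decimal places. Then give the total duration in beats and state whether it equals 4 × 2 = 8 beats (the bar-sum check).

1) 0.0ms=0b +1046.512ms=3/2b
2) 1046.512ms=3/2b +348.837ms=1/2b
3) 1395.349ms=2b +199.336ms=2/7b
4) 1594.684ms=16/7b +199.336ms=2/7b
5) 1794.02ms=18/7b +199.336ms=2/7b
6) 1993.355ms=20/7b +199.336ms=2/7b
7) 2192.691ms=22/7b +199.336ms=2/7b
8) 2392.027ms=24/7b +398.671ms=4/7b
9) 2790.698ms=4b +232.558ms=1/3b
10) 3023.256ms=13/3b +232.558ms=1/3b
11) 3255.814ms=14/3b +930.233ms=4/3b
12) 4186.047ms=6b +697.674ms=1b
13) 4883.721ms=7b +174.419ms=1/4b
14) 5058.14ms=29/4b +174.419ms=1/4b
15) 5232.558ms=15/2b +348.837ms=1/2b
Σ=8b of 8 (86bpm 2/4) — PASS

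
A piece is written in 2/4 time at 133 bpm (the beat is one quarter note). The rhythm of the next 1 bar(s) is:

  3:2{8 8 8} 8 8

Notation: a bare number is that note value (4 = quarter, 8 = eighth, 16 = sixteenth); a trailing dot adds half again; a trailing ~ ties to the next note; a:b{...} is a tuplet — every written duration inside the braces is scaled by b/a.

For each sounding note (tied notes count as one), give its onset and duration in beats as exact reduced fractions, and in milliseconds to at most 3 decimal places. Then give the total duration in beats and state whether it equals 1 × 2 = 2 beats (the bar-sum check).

1) 0.0ms=0b +150.376ms=1/3b
2) 150.376ms=1/3b +150.376ms=1/3b
3) 300.752ms=2/3b +150.376ms=1/3b
4) 451.128ms=1b +225.564ms=1/2b
5) 676.692ms=3/2b +225.564ms=1/2b
Σ=2b of 2 (133bpm 2/4) — PASS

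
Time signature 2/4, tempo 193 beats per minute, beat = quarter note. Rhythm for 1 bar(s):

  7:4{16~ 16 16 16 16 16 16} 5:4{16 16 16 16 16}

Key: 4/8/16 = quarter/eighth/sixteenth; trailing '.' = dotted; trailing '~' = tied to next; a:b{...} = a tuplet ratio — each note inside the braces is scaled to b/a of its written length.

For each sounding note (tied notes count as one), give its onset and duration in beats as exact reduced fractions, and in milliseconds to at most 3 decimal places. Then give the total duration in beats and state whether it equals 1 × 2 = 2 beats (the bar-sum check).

1) 0.0ms=0b +88.823ms=2/7b
2) 88.823ms=2/7b +44.412ms=1/7b
3) 133.235ms=3/7b +44.412ms=1/7b
4) 177.646ms=4/7b +44.412ms=1/7b
5) 222.058ms=5/7b +44.412ms=1/7b
6) 266.469ms=6/7b +44.412ms=1/7b
7) 310.881ms=1b +62.176ms=1/5b
8) 373.057ms=6/5b +62.176ms=1/5b
9) 435.233ms=7/5b +62.176ms=1/5b
10) 497.409ms=8/5b +62.176ms=1/5b
11) 559.585ms=9/5b +62.176ms=1/5b
Σ=2b of 2 (193bpm 2/4) — PASS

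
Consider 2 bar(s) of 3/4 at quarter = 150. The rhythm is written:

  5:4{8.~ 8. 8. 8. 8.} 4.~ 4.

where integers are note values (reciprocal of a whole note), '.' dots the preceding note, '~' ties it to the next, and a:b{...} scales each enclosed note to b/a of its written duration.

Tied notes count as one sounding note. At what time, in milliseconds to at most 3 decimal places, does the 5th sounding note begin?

1. 0.0ms @ 0 + 480.0ms (6/5)
2. 480.0ms @ 6/5 + 240.0ms (3/5)
3. 720.0ms @ 9/5 + 240.0ms (3/5)
4. 960.0ms @ 12/5 + 240.0ms (3/5)
5. 1200.0ms @ 3 + 1200.0ms (3)

note 5 onset = 3b = 1200.0ms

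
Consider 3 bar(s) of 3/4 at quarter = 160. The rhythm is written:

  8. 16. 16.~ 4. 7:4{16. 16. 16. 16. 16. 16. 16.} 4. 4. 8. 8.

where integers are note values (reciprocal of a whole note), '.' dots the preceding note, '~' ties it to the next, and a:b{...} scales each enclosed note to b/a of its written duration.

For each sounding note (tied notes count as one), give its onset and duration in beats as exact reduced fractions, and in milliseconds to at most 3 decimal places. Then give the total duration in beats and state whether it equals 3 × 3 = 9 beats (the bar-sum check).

1) 0.0ms=0b +281.25ms=3/4b
2) 281.25ms=3/4b +140.625ms=3/8b
3) 421.875ms=9/8b +703.125ms=15/8b
4) 1125.0ms=3b +80.357ms=3/14b
5) 1205.357ms=45/14b +80.357ms=3/14b
6) 1285.714ms=24/7b +80.357ms=3/14b
7) 1366.071ms=51/14b +80.357ms=3/14b
8) 1446.429ms=27/7b +80.357ms=3/14b
9) 1526.786ms=57/14b +80.357ms=3/14b
10) 1607.143ms=30/7b +80.357ms=3/14b
11) 1687.5ms=9/2b +562.5ms=3/2b
12) 2250.0ms=6b +562.5ms=3/2b
13) 2812.5ms=15/2b +281.25ms=3/4b
14) 3093.75ms=33/4b +281.25ms=3/4b
Σ=9b of 9 (160bpm 3/4) — PASS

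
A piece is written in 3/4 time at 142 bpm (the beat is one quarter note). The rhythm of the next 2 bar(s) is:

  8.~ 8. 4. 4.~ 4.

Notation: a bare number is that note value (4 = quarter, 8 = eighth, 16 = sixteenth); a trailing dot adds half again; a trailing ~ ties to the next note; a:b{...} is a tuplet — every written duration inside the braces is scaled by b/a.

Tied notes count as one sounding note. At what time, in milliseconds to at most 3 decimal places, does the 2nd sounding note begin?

1. 0.0ms @ 0 + 633.803ms (3/2)
2. 633.803ms @ 3/2 + 633.803ms (3/2)
3. 1267.606ms @ 3 + 1267.606ms (3)

note 2 onset = 3/2b = 633.803ms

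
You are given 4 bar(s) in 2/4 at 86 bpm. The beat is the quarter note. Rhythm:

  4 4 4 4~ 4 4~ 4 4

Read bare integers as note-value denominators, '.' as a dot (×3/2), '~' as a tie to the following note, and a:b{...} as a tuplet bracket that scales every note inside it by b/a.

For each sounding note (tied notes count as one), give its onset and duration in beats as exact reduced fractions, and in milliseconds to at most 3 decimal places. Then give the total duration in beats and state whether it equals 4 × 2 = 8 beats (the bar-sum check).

1) 0.0ms=0b +697.674ms=1b
2) 697.674ms=1b +697.674ms=1b
3) 1395.349ms=2b +697.674ms=1b
4) 2093.023ms=3b +1395.349ms=2b
5) 3488.372ms=5b +1395.349ms=2b
6) 4883.721ms=7b +697.674ms=1b
Σ=8b of 8 (86bpm 2/4) — PASS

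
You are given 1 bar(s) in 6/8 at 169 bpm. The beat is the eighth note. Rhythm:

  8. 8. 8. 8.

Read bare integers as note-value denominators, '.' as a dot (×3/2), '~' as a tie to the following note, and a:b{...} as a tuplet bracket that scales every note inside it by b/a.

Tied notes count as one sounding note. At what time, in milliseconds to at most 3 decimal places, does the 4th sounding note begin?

note 4 onset = 9/2b = 1597.633ms

1. 0.0ms @ 0 + 532.544ms (3/2)
2. 532.544ms @ 3/2 + 532.544ms (3/2)
3. 1065.089ms @ 3 + 532.544ms (3/2)
4. 1597.633ms @ 9/2 + 532.544ms (3/2)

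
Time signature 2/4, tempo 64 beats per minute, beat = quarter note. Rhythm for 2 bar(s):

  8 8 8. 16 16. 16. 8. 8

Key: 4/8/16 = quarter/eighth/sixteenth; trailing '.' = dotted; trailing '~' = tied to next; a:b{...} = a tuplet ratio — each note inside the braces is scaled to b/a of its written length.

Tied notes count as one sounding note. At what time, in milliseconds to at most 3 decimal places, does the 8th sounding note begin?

1. 0.0ms @ 0 + 468.75ms (1/2)
2. 468.75ms @ 1/2 + 468.75ms (1/2)
3. 937.5ms @ 1 + 703.125ms (3/4)
4. 1640.625ms @ 7/4 + 234.375ms (1/4)
5. 1875.0ms @ 2 + 351.562ms (3/8)
6. 2226.562ms @ 19/8 + 351.562ms (3/8)
7. 2578.125ms @ 11/4 + 703.125ms (3/4)
8. 3281.25ms @ 7/2 + 468.75ms (1/2)

note 8 onset = 7/2b = 3281.25ms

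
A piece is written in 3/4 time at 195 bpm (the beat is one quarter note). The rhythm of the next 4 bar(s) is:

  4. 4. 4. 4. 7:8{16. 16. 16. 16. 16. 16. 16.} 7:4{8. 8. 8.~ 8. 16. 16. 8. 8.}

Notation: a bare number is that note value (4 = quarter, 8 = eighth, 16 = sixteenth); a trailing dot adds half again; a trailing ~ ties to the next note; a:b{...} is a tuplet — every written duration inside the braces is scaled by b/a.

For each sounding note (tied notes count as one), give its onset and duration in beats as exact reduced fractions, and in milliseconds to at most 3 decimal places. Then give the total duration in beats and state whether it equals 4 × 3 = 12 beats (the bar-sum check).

1) 0.0ms=0b +461.538ms=3/2b
2) 461.538ms=3/2b +461.538ms=3/2b
3) 923.077ms=3b +461.538ms=3/2b
4) 1384.615ms=9/2b +461.538ms=3/2b
5) 1846.154ms=6b +131.868ms=3/7b
6) 1978.022ms=45/7b +131.868ms=3/7b
7) 2109.89ms=48/7b +131.868ms=3/7b
8) 2241.758ms=51/7b +131.868ms=3/7b
9) 2373.626ms=54/7b +131.868ms=3/7b
10) 2505.495ms=57/7b +131.868ms=3/7b
11) 2637.363ms=60/7b +131.868ms=3/7b
12) 2769.231ms=9b +131.868ms=3/7b
13) 2901.099ms=66/7b +131.868ms=3/7b
14) 3032.967ms=69/7b +263.736ms=6/7b
15) 3296.703ms=75/7b +65.934ms=3/14b
16) 3362.637ms=153/14b +65.934ms=3/14b
17) 3428.571ms=78/7b +131.868ms=3/7b
18) 3560.44ms=81/7b +131.868ms=3/7b
Σ=12b of 12 (195bpm 3/4) — PASS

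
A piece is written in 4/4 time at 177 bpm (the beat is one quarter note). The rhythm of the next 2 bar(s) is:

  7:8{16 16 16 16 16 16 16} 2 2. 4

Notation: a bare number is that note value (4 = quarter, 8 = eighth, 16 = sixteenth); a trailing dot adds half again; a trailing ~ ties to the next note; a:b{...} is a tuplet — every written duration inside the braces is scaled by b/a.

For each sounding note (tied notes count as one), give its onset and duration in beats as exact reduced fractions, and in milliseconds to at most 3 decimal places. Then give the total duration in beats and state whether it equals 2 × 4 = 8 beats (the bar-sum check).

1) 0.0ms=0b +96.852ms=2/7b
2) 96.852ms=2/7b +96.852ms=2/7b
3) 193.705ms=4/7b +96.852ms=2/7b
4) 290.557ms=6/7b +96.852ms=2/7b
5) 387.409ms=8/7b +96.852ms=2/7b
6) 484.262ms=10/7b +96.852ms=2/7b
7) 581.114ms=12/7b +96.852ms=2/7b
8) 677.966ms=2b +677.966ms=2b
9) 1355.932ms=4b +1016.949ms=3b
10) 2372.881ms=7b +338.983ms=1b
Σ=8b of 8 (177bpm 4/4) — PASS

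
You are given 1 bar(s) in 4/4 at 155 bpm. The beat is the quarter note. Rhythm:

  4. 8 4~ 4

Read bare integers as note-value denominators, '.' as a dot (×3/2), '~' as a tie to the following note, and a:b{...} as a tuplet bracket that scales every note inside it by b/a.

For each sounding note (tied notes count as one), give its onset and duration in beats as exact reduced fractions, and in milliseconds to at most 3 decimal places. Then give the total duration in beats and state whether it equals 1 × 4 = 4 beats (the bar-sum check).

1) 0.0ms=0b +580.645ms=3/2b
2) 580.645ms=3/2b +193.548ms=1/2b
3) 774.194ms=2b +774.194ms=2b
Σ=4b of 4 (155bpm 4/4) — PASS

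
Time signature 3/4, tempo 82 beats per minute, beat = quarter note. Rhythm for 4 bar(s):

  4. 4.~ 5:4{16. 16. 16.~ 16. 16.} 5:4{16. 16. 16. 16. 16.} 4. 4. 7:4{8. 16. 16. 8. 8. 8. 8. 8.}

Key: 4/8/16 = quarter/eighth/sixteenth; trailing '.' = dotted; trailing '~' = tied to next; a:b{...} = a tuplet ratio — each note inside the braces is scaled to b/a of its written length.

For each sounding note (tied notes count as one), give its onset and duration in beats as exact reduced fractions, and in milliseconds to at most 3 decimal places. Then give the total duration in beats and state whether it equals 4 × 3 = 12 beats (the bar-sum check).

1) 0.0ms=0b +1097.561ms=3/2b
2) 1097.561ms=3/2b +1317.073ms=9/5b
3) 2414.634ms=33/10b +219.512ms=3/10b
4) 2634.146ms=18/5b +439.024ms=3/5b
5) 3073.171ms=21/5b +219.512ms=3/10b
6) 3292.683ms=9/2b +219.512ms=3/10b
7) 3512.195ms=24/5b +219.512ms=3/10b
8) 3731.707ms=51/10b +219.512ms=3/10b
9) 3951.22ms=27/5b +219.512ms=3/10b
10) 4170.732ms=57/10b +219.512ms=3/10b
11) 4390.244ms=6b +1097.561ms=3/2b
12) 5487.805ms=15/2b +1097.561ms=3/2b
13) 6585.366ms=9b +313.589ms=3/7b
14) 6898.955ms=66/7b +156.794ms=3/14b
15) 7055.749ms=135/14b +156.794ms=3/14b
16) 7212.544ms=69/7b +313.589ms=3/7b
17) 7526.132ms=72/7b +313.589ms=3/7b
18) 7839.721ms=75/7b +313.589ms=3/7b
19) 8153.31ms=78/7b +313.589ms=3/7b
20) 8466.899ms=81/7b +313.589ms=3/7b
Σ=12b of 12 (82bpm 3/4) — PASS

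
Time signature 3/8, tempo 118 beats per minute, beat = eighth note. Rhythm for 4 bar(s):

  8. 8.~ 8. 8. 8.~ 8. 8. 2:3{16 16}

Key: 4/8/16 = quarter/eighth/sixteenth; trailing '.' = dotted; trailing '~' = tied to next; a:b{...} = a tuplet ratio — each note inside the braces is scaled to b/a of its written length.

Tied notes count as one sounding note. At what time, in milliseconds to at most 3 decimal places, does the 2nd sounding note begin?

1. 0.0ms @ 0 + 762.712ms (3/2)
2. 762.712ms @ 3/2 + 1525.424ms (3)
3. 2288.136ms @ 9/2 + 762.712ms (3/2)
4. 3050.847ms @ 6 + 1525.424ms (3)
5. 4576.271ms @ 9 + 762.712ms (3/2)
6. 5338.983ms @ 21/2 + 381.356ms (3/4)
7. 5720.339ms @ 45/4 + 381.356ms (3/4)

note 2 onset = 3/2b = 762.712ms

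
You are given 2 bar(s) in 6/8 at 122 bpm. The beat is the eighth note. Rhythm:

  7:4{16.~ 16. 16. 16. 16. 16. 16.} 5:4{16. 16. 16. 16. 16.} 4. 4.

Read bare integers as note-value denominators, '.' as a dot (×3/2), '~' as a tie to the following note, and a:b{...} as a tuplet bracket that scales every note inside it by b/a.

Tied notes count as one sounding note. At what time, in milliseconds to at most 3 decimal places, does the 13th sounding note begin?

note 13 onset = 9b = 4426.23ms

1. 0.0ms @ 0 + 421.546ms (6/7)
2. 421.546ms @ 6/7 + 210.773ms (3/7)
3. 632.319ms @ 9/7 + 210.773ms (3/7)
4. 843.091ms @ 12/7 + 210.773ms (3/7)
5. 1053.864ms @ 15/7 + 210.773ms (3/7)
6. 1264.637ms @ 18/7 + 210.773ms (3/7)
7. 1475.41ms @ 3 + 295.082ms (3/5)
8. 1770.492ms @ 18/5 + 295.082ms (3/5)
9. 2065.574ms @ 21/5 + 295.082ms (3/5)
10. 2360.656ms @ 24/5 + 295.082ms (3/5)
11. 2655.738ms @ 27/5 + 295.082ms (3/5)
12. 2950.82ms @ 6 + 1475.41ms (3)
13. 4426.23ms @ 9 + 1475.41ms (3)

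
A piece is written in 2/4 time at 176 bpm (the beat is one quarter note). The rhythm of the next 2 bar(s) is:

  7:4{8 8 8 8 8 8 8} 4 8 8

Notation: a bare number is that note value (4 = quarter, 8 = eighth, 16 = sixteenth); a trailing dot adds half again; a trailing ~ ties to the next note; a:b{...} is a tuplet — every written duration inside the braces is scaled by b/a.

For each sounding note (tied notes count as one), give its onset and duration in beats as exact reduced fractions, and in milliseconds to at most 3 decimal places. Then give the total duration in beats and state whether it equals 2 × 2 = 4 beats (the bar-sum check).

1) 0.0ms=0b +97.403ms=2/7b
2) 97.403ms=2/7b +97.403ms=2/7b
3) 194.805ms=4/7b +97.403ms=2/7b
4) 292.208ms=6/7b +97.403ms=2/7b
5) 389.61ms=8/7b +97.403ms=2/7b
6) 487.013ms=10/7b +97.403ms=2/7b
7) 584.416ms=12/7b +97.403ms=2/7b
8) 681.818ms=2b +340.909ms=1b
9) 1022.727ms=3b +170.455ms=1/2b
10) 1193.182ms=7/2b +170.455ms=1/2b
Σ=4b of 4 (176bpm 2/4) — PASS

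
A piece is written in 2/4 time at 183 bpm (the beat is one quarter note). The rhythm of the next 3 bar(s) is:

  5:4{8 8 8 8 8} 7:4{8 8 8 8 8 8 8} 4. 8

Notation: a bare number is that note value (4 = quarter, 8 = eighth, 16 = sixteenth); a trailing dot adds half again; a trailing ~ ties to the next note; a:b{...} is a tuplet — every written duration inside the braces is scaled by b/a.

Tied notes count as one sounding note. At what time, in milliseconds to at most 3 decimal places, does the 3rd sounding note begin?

note 3 onset = 4/5b = 262.295ms

1. 0.0ms @ 0 + 131.148ms (2/5)
2. 131.148ms @ 2/5 + 131.148ms (2/5)
3. 262.295ms @ 4/5 + 131.148ms (2/5)
4. 393.443ms @ 6/5 + 131.148ms (2/5)
5. 524.59ms @ 8/5 + 131.148ms (2/5)
6. 655.738ms @ 2 + 93.677ms (2/7)
7. 749.415ms @ 16/7 + 93.677ms (2/7)
8. 843.091ms @ 18/7 + 93.677ms (2/7)
9. 936.768ms @ 20/7 + 93.677ms (2/7)
10. 1030.445ms @ 22/7 + 93.677ms (2/7)
11. 1124.122ms @ 24/7 + 93.677ms (2/7)
12. 1217.799ms @ 26/7 + 93.677ms (2/7)
13. 1311.475ms @ 4 + 491.803ms (3/2)
14. 1803.279ms @ 11/2 + 163.934ms (1/2)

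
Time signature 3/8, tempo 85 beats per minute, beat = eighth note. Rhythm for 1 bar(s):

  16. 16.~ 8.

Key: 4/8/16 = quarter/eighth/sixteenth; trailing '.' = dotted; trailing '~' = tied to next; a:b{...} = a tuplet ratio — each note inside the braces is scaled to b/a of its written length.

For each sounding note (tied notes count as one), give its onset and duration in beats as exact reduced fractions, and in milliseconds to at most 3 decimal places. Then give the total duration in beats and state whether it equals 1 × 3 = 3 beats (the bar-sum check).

1) 0.0ms=0b +529.412ms=3/4b
2) 529.412ms=3/4b +1588.235ms=9/4b
Σ=3b of 3 (85bpm 3/8) — PASS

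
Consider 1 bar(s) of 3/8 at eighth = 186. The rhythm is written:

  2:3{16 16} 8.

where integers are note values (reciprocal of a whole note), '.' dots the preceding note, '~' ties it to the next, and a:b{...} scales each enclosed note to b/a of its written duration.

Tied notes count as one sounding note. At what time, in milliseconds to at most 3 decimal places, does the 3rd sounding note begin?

note 3 onset = 3/2b = 483.871ms

1. 0.0ms @ 0 + 241.935ms (3/4)
2. 241.935ms @ 3/4 + 241.935ms (3/4)
3. 483.871ms @ 3/2 + 483.871ms (3/2)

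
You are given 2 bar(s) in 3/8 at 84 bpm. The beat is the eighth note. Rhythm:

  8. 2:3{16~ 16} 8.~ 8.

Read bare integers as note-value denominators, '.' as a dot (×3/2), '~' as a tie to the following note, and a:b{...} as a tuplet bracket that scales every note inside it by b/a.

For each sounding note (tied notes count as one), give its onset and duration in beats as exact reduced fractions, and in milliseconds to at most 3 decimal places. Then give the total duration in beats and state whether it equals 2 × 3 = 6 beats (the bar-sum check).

1) 0.0ms=0b +1071.429ms=3/2b
2) 1071.429ms=3/2b +1071.429ms=3/2b
3) 2142.857ms=3b +2142.857ms=3b
Σ=6b of 6 (84bpm 3/8) — PASS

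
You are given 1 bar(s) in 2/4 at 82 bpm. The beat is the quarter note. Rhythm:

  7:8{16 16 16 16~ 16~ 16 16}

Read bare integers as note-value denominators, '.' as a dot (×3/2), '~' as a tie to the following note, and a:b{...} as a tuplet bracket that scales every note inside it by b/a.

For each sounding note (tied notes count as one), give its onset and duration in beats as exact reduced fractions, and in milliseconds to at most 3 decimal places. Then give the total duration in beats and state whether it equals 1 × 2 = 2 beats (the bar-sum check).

1) 0.0ms=0b +209.059ms=2/7b
2) 209.059ms=2/7b +209.059ms=2/7b
3) 418.118ms=4/7b +209.059ms=2/7b
4) 627.178ms=6/7b +627.178ms=6/7b
5) 1254.355ms=12/7b +209.059ms=2/7b
Σ=2b of 2 (82bpm 2/4) — PASS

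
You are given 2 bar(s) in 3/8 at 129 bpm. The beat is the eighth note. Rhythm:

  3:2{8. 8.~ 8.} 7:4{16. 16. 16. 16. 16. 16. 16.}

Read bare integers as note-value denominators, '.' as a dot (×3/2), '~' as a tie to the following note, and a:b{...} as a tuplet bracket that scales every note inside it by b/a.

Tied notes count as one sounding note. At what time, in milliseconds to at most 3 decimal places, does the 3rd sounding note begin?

1. 0.0ms @ 0 + 465.116ms (1)
2. 465.116ms @ 1 + 930.233ms (2)
3. 1395.349ms @ 3 + 199.336ms (3/7)
4. 1594.684ms @ 24/7 + 199.336ms (3/7)
5. 1794.02ms @ 27/7 + 199.336ms (3/7)
6. 1993.355ms @ 30/7 + 199.336ms (3/7)
7. 2192.691ms @ 33/7 + 199.336ms (3/7)
8. 2392.027ms @ 36/7 + 199.336ms (3/7)
9. 2591.362ms @ 39/7 + 199.336ms (3/7)

note 3 onset = 3b = 1395.349ms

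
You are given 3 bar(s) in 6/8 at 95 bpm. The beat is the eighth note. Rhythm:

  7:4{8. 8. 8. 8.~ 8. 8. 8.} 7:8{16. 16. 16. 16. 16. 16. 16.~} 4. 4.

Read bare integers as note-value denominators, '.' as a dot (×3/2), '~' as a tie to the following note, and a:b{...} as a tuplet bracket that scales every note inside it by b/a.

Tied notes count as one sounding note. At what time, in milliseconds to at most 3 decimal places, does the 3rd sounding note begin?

1. 0.0ms @ 0 + 541.353ms (6/7)
2. 541.353ms @ 6/7 + 541.353ms (6/7)
3. 1082.707ms @ 12/7 + 541.353ms (6/7)
4. 1624.06ms @ 18/7 + 1082.707ms (12/7)
5. 2706.767ms @ 30/7 + 541.353ms (6/7)
6. 3248.12ms @ 36/7 + 541.353ms (6/7)
7. 3789.474ms @ 6 + 541.353ms (6/7)
8. 4330.827ms @ 48/7 + 541.353ms (6/7)
9. 4872.18ms @ 54/7 + 541.353ms (6/7)
10. 5413.534ms @ 60/7 + 541.353ms (6/7)
11. 5954.887ms @ 66/7 + 541.353ms (6/7)
12. 6496.241ms @ 72/7 + 541.353ms (6/7)
13. 7037.594ms @ 78/7 + 2436.09ms (27/7)
14. 9473.684ms @ 15 + 1894.737ms (3)

note 3 onset = 12/7b = 1082.707ms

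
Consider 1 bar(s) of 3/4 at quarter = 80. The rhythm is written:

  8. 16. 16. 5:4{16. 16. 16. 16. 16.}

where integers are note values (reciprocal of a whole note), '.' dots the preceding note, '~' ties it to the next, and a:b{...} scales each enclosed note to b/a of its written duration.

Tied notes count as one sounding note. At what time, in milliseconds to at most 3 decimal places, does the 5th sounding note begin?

1. 0.0ms @ 0 + 562.5ms (3/4)
2. 562.5ms @ 3/4 + 281.25ms (3/8)
3. 843.75ms @ 9/8 + 281.25ms (3/8)
4. 1125.0ms @ 3/2 + 225.0ms (3/10)
5. 1350.0ms @ 9/5 + 225.0ms (3/10)
6. 1575.0ms @ 21/10 + 225.0ms (3/10)
7. 1800.0ms @ 12/5 + 225.0ms (3/10)
8. 2025.0ms @ 27/10 + 225.0ms (3/10)

note 5 onset = 9/5b = 1350.0ms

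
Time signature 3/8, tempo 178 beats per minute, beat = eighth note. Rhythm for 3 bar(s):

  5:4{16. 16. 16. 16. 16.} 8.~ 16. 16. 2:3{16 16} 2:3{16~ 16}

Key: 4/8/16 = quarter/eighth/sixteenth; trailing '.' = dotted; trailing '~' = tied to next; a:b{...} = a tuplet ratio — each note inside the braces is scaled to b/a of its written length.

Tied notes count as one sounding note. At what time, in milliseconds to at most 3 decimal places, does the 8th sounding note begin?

1. 0.0ms @ 0 + 202.247ms (3/5)
2. 202.247ms @ 3/5 + 202.247ms (3/5)
3. 404.494ms @ 6/5 + 202.247ms (3/5)
4. 606.742ms @ 9/5 + 202.247ms (3/5)
5. 808.989ms @ 12/5 + 202.247ms (3/5)
6. 1011.236ms @ 3 + 758.427ms (9/4)
7. 1769.663ms @ 21/4 + 252.809ms (3/4)
8. 2022.472ms @ 6 + 252.809ms (3/4)
9. 2275.281ms @ 27/4 + 252.809ms (3/4)
10. 2528.09ms @ 15/2 + 505.618ms (3/2)

note 8 onset = 6b = 2022.472ms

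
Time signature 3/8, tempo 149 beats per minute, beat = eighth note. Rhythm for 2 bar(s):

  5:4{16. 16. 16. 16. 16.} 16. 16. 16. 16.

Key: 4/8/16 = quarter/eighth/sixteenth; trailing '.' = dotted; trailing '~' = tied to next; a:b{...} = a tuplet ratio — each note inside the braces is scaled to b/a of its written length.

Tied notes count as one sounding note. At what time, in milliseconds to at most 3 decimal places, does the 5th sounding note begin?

1. 0.0ms @ 0 + 241.611ms (3/5)
2. 241.611ms @ 3/5 + 241.611ms (3/5)
3. 483.221ms @ 6/5 + 241.611ms (3/5)
4. 724.832ms @ 9/5 + 241.611ms (3/5)
5. 966.443ms @ 12/5 + 241.611ms (3/5)
6. 1208.054ms @ 3 + 302.013ms (3/4)
7. 1510.067ms @ 15/4 + 302.013ms (3/4)
8. 1812.081ms @ 9/2 + 302.013ms (3/4)
9. 2114.094ms @ 21/4 + 302.013ms (3/4)

note 5 onset = 12/5b = 966.443ms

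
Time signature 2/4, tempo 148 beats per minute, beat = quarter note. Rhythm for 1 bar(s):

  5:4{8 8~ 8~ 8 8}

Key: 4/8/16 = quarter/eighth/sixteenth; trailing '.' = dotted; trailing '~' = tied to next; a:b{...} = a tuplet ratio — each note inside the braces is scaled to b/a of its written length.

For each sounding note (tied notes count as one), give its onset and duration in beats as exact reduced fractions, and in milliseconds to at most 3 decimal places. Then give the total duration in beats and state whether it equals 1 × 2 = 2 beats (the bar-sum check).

1) 0.0ms=0b +162.162ms=2/5b
2) 162.162ms=2/5b +486.486ms=6/5b
3) 648.649ms=8/5b +162.162ms=2/5b
Σ=2b of 2 (148bpm 2/4) — PASS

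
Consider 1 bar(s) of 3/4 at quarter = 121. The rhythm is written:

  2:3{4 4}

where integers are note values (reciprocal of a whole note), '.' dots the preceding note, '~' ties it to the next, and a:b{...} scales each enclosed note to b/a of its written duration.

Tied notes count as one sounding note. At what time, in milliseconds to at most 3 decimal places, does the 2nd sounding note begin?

note 2 onset = 3/2b = 743.802ms

1. 0.0ms @ 0 + 743.802ms (3/2)
2. 743.802ms @ 3/2 + 743.802ms (3/2)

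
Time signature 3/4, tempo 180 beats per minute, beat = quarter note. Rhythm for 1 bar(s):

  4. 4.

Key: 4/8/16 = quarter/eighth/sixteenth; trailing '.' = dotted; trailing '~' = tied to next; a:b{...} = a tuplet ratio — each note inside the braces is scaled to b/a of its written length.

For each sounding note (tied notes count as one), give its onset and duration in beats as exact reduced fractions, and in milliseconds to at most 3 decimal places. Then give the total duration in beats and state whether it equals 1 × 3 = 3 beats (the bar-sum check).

1) 0.0ms=0b +500.0ms=3/2b
2) 500.0ms=3/2b +500.0ms=3/2b
Σ=3b of 3 (180bpm 3/4) — PASS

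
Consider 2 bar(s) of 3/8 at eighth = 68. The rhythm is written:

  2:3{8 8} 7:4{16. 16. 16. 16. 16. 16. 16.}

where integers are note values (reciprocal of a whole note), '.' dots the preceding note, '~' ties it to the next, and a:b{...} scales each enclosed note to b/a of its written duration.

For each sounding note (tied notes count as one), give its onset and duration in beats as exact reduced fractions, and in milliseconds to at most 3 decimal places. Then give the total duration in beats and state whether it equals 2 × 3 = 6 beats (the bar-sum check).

1) 0.0ms=0b +1323.529ms=3/2b
2) 1323.529ms=3/2b +1323.529ms=3/2b
3) 2647.059ms=3b +378.151ms=3/7b
4) 3025.21ms=24/7b +378.151ms=3/7b
5) 3403.361ms=27/7b +378.151ms=3/7b
6) 3781.513ms=30/7b +378.151ms=3/7b
7) 4159.664ms=33/7b +378.151ms=3/7b
8) 4537.815ms=36/7b +378.151ms=3/7b
9) 4915.966ms=39/7b +378.151ms=3/7b
Σ=6b of 6 (68bpm 3/8) — PASS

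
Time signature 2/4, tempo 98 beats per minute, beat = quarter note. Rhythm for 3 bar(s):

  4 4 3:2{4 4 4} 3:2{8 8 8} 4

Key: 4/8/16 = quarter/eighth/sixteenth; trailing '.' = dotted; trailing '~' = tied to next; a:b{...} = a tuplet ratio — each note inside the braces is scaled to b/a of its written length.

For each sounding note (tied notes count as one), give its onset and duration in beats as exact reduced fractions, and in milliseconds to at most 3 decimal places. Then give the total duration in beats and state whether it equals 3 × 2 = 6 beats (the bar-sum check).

1) 0.0ms=0b +612.245ms=1b
2) 612.245ms=1b +612.245ms=1b
3) 1224.49ms=2b +408.163ms=2/3b
4) 1632.653ms=8/3b +408.163ms=2/3b
5) 2040.816ms=10/3b +408.163ms=2/3b
6) 2448.98ms=4b +204.082ms=1/3b
7) 2653.061ms=13/3b +204.082ms=1/3b
8) 2857.143ms=14/3b +204.082ms=1/3b
9) 3061.224ms=5b +612.245ms=1b
Σ=6b of 6 (98bpm 2/4) — PASS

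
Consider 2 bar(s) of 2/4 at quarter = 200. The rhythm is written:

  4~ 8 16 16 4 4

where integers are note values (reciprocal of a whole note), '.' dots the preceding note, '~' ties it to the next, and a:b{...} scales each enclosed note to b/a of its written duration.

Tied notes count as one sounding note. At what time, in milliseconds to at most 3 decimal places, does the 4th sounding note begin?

1. 0.0ms @ 0 + 450.0ms (3/2)
2. 450.0ms @ 3/2 + 75.0ms (1/4)
3. 525.0ms @ 7/4 + 75.0ms (1/4)
4. 600.0ms @ 2 + 300.0ms (1)
5. 900.0ms @ 3 + 300.0ms (1)

note 4 onset = 2b = 600.0ms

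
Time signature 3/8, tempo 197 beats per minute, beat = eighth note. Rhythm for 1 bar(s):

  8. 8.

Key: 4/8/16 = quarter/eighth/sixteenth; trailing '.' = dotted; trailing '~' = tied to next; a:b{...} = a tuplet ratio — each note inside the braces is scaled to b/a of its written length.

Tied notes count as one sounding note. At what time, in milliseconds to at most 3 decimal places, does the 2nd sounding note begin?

note 2 onset = 3/2b = 456.853ms

1. 0.0ms @ 0 + 456.853ms (3/2)
2. 456.853ms @ 3/2 + 456.853ms (3/2)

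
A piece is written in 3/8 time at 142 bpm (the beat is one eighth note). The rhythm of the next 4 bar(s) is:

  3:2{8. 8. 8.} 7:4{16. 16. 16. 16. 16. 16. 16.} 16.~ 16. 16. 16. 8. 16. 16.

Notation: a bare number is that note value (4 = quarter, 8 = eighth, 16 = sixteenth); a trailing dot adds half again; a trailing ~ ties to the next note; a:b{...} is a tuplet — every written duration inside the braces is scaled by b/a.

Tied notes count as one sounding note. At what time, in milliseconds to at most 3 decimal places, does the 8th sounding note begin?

1. 0.0ms @ 0 + 422.535ms (1)
2. 422.535ms @ 1 + 422.535ms (1)
3. 845.07ms @ 2 + 422.535ms (1)
4. 1267.606ms @ 3 + 181.087ms (3/7)
5. 1448.692ms @ 24/7 + 181.087ms (3/7)
6. 1629.779ms @ 27/7 + 181.087ms (3/7)
7. 1810.865ms @ 30/7 + 181.087ms (3/7)
8. 1991.952ms @ 33/7 + 181.087ms (3/7)
9. 2173.038ms @ 36/7 + 181.087ms (3/7)
10. 2354.125ms @ 39/7 + 181.087ms (3/7)
11. 2535.211ms @ 6 + 633.803ms (3/2)
12. 3169.014ms @ 15/2 + 316.901ms (3/4)
13. 3485.915ms @ 33/4 + 316.901ms (3/4)
14. 3802.817ms @ 9 + 633.803ms (3/2)
15. 4436.62ms @ 21/2 + 316.901ms (3/4)
16. 4753.521ms @ 45/4 + 316.901ms (3/4)

note 8 onset = 33/7b = 1991.952ms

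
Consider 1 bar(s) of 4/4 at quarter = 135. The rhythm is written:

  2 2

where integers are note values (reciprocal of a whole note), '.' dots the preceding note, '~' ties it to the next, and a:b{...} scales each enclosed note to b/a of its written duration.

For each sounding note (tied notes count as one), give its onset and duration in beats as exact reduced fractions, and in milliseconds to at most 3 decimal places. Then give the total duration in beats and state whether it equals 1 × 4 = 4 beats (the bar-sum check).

1) 0.0ms=0b +888.889ms=2b
2) 888.889ms=2b +888.889ms=2b
Σ=4b of 4 (135bpm 4/4) — PASS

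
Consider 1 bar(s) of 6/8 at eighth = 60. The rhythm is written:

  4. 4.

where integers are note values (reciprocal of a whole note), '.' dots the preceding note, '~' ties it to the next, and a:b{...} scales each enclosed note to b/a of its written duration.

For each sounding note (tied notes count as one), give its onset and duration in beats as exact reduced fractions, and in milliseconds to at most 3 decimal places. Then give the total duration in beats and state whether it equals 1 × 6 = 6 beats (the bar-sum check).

1) 0.0ms=0b +3000.0ms=3b
2) 3000.0ms=3b +3000.0ms=3b
Σ=6b of 6 (60bpm 6/8) — PASS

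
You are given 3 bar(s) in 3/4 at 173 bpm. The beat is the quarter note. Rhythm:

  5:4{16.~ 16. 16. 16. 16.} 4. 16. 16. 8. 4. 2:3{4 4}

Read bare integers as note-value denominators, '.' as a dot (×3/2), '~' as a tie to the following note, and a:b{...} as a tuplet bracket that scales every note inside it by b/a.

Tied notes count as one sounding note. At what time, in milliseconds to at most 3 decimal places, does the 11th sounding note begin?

note 11 onset = 15/2b = 2601.156ms

1. 0.0ms @ 0 + 208.092ms (3/5)
2. 208.092ms @ 3/5 + 104.046ms (3/10)
3. 312.139ms @ 9/10 + 104.046ms (3/10)
4. 416.185ms @ 6/5 + 104.046ms (3/10)
5. 520.231ms @ 3/2 + 520.231ms (3/2)
6. 1040.462ms @ 3 + 130.058ms (3/8)
7. 1170.52ms @ 27/8 + 130.058ms (3/8)
8. 1300.578ms @ 15/4 + 260.116ms (3/4)
9. 1560.694ms @ 9/2 + 520.231ms (3/2)
10. 2080.925ms @ 6 + 520.231ms (3/2)
11. 2601.156ms @ 15/2 + 520.231ms (3/2)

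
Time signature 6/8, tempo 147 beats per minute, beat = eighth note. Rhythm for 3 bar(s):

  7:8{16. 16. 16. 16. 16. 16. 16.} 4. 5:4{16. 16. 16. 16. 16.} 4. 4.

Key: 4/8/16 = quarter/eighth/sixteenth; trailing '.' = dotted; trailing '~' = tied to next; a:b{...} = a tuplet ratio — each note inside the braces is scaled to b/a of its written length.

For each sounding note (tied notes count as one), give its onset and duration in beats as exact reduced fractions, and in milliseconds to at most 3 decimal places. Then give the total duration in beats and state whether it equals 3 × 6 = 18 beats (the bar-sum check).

1) 0.0ms=0b +349.854ms=6/7b
2) 349.854ms=6/7b +349.854ms=6/7b
3) 699.708ms=12/7b +349.854ms=6/7b
4) 1049.563ms=18/7b +349.854ms=6/7b
5) 1399.417ms=24/7b +349.854ms=6/7b
6) 1749.271ms=30/7b +349.854ms=6/7b
7) 2099.125ms=36/7b +349.854ms=6/7b
8) 2448.98ms=6b +1224.49ms=3b
9) 3673.469ms=9b +244.898ms=3/5b
10) 3918.367ms=48/5b +244.898ms=3/5b
11) 4163.265ms=51/5b +244.898ms=3/5b
12) 4408.163ms=54/5b +244.898ms=3/5b
13) 4653.061ms=57/5b +244.898ms=3/5b
14) 4897.959ms=12b +1224.49ms=3b
15) 6122.449ms=15b +1224.49ms=3b
Σ=18b of 18 (147bpm 6/8) — PASS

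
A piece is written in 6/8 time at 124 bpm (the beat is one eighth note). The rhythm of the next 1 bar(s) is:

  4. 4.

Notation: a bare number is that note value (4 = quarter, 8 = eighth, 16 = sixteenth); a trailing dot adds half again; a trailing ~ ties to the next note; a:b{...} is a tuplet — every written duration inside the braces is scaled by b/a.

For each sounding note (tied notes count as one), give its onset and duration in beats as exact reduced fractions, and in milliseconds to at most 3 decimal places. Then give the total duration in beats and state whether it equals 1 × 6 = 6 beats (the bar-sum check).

1) 0.0ms=0b +1451.613ms=3b
2) 1451.613ms=3b +1451.613ms=3b
Σ=6b of 6 (124bpm 6/8) — PASS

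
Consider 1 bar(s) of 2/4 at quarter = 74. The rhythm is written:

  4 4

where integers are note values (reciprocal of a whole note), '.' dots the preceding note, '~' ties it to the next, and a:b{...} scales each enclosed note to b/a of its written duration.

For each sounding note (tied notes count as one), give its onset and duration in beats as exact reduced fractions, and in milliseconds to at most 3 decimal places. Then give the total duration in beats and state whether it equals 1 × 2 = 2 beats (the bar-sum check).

1) 0.0ms=0b +810.811ms=1b
2) 810.811ms=1b +810.811ms=1b
Σ=2b of 2 (74bpm 2/4) — PASS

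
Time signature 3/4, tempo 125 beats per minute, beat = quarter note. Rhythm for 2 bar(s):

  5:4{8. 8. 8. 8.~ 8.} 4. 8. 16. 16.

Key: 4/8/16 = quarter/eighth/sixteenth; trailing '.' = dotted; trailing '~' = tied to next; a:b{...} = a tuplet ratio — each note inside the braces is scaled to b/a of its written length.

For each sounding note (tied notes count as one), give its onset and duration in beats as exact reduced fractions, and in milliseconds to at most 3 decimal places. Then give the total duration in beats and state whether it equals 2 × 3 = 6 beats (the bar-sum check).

1) 0.0ms=0b +288.0ms=3/5b
2) 288.0ms=3/5b +288.0ms=3/5b
3) 576.0ms=6/5b +288.0ms=3/5b
4) 864.0ms=9/5b +576.0ms=6/5b
5) 1440.0ms=3b +720.0ms=3/2b
6) 2160.0ms=9/2b +360.0ms=3/4b
7) 2520.0ms=21/4b +180.0ms=3/8b
8) 2700.0ms=45/8b +180.0ms=3/8b
Σ=6b of 6 (125bpm 3/4) — PASS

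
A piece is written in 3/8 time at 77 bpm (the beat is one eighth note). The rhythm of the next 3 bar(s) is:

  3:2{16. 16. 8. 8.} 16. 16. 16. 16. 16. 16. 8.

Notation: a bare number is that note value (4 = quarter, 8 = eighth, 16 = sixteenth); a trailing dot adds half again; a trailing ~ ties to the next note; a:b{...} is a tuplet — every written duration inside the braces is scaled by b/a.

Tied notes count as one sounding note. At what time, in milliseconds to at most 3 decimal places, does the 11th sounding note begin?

note 11 onset = 15/2b = 5844.156ms

1. 0.0ms @ 0 + 389.61ms (1/2)
2. 389.61ms @ 1/2 + 389.61ms (1/2)
3. 779.221ms @ 1 + 779.221ms (1)
4. 1558.442ms @ 2 + 779.221ms (1)
5. 2337.662ms @ 3 + 584.416ms (3/4)
6. 2922.078ms @ 15/4 + 584.416ms (3/4)
7. 3506.494ms @ 9/2 + 584.416ms (3/4)
8. 4090.909ms @ 21/4 + 584.416ms (3/4)
9. 4675.325ms @ 6 + 584.416ms (3/4)
10. 5259.74ms @ 27/4 + 584.416ms (3/4)
11. 5844.156ms @ 15/2 + 1168.831ms (3/2)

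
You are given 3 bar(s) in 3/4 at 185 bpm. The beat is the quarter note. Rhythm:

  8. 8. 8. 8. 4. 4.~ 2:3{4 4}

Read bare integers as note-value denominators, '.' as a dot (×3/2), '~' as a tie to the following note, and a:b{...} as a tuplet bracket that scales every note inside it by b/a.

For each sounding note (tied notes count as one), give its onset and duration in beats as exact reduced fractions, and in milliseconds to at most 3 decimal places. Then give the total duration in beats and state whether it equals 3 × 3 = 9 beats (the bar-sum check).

1) 0.0ms=0b +243.243ms=3/4b
2) 243.243ms=3/4b +243.243ms=3/4b
3) 486.486ms=3/2b +243.243ms=3/4b
4) 729.73ms=9/4b +243.243ms=3/4b
5) 972.973ms=3b +486.486ms=3/2b
6) 1459.459ms=9/2b +972.973ms=3b
7) 2432.432ms=15/2b +486.486ms=3/2b
Σ=9b of 9 (185bpm 3/4) — PASS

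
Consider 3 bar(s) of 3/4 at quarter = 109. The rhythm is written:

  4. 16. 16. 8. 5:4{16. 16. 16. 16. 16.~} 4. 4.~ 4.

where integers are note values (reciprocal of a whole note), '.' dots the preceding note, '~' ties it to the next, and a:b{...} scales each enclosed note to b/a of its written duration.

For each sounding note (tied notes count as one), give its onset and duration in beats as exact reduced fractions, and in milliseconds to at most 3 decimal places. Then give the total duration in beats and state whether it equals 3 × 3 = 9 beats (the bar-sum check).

1) 0.0ms=0b +825.688ms=3/2b
2) 825.688ms=3/2b +206.422ms=3/8b
3) 1032.11ms=15/8b +206.422ms=3/8b
4) 1238.532ms=9/4b +412.844ms=3/4b
5) 1651.376ms=3b +165.138ms=3/10b
6) 1816.514ms=33/10b +165.138ms=3/10b
7) 1981.651ms=18/5b +165.138ms=3/10b
8) 2146.789ms=39/10b +165.138ms=3/10b
9) 2311.927ms=21/5b +990.826ms=9/5b
10) 3302.752ms=6b +1651.376ms=3b
Σ=9b of 9 (109bpm 3/4) — PASS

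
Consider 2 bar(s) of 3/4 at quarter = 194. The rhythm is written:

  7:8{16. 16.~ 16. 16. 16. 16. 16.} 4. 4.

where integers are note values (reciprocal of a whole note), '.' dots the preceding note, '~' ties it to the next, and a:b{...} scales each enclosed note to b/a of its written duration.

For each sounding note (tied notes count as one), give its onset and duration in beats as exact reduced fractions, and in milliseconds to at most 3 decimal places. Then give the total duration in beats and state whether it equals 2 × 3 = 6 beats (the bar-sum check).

1) 0.0ms=0b +132.548ms=3/7b
2) 132.548ms=3/7b +265.096ms=6/7b
3) 397.644ms=9/7b +132.548ms=3/7b
4) 530.191ms=12/7b +132.548ms=3/7b
5) 662.739ms=15/7b +132.548ms=3/7b
6) 795.287ms=18/7b +132.548ms=3/7b
7) 927.835ms=3b +463.918ms=3/2b
8) 1391.753ms=9/2b +463.918ms=3/2b
Σ=6b of 6 (194bpm 3/4) — PASS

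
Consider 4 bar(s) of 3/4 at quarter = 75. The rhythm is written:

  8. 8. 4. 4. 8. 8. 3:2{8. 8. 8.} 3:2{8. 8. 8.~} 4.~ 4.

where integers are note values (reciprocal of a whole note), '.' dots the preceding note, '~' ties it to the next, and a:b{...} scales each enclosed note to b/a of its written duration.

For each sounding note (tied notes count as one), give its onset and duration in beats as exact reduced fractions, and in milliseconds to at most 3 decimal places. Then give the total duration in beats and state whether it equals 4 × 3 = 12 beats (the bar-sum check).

1) 0.0ms=0b +600.0ms=3/4b
2) 600.0ms=3/4b +600.0ms=3/4b
3) 1200.0ms=3/2b +1200.0ms=3/2b
4) 2400.0ms=3b +1200.0ms=3/2b
5) 3600.0ms=9/2b +600.0ms=3/4b
6) 4200.0ms=21/4b +600.0ms=3/4b
7) 4800.0ms=6b +400.0ms=1/2b
8) 5200.0ms=13/2b +400.0ms=1/2b
9) 5600.0ms=7b +400.0ms=1/2b
10) 6000.0ms=15/2b +400.0ms=1/2b
11) 6400.0ms=8b +400.0ms=1/2b
12) 6800.0ms=17/2b +2800.0ms=7/2b
Σ=12b of 12 (75bpm 3/4) — PASS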